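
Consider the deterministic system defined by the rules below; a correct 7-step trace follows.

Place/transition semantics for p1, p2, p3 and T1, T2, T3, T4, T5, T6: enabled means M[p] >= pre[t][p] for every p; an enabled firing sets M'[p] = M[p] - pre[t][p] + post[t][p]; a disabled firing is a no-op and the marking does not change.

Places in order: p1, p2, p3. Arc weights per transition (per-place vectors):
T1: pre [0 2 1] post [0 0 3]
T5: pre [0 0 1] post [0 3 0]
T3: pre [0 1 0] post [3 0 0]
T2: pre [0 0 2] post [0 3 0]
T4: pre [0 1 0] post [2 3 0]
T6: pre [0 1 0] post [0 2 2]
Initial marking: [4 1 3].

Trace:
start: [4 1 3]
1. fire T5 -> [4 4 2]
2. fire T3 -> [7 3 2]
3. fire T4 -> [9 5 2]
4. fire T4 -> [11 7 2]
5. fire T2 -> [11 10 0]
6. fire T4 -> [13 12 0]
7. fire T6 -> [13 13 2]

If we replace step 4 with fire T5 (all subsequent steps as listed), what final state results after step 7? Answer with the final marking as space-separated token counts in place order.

(re-executing from step 4 with the substitution; state before step 4: [9 5 2])
4. fire T5 -> [9 8 1]
5. fire T2 -> [9 8 1]
6. fire T4 -> [11 10 1]
7. fire T6 -> [11 11 3]

11 11 3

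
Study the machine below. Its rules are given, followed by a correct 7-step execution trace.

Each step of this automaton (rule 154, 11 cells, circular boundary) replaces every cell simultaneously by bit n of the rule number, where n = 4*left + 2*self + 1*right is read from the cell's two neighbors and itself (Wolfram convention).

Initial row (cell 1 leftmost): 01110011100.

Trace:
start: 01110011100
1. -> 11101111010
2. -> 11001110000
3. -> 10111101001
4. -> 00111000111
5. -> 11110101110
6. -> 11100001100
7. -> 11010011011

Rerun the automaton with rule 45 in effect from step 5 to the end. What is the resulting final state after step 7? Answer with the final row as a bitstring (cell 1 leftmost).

(re-executing steps 5..7 under rule 45; state before step 5: 00111000111)
5. -> 00100010100
6. -> 10101011101
7. -> 01111110011

01111110011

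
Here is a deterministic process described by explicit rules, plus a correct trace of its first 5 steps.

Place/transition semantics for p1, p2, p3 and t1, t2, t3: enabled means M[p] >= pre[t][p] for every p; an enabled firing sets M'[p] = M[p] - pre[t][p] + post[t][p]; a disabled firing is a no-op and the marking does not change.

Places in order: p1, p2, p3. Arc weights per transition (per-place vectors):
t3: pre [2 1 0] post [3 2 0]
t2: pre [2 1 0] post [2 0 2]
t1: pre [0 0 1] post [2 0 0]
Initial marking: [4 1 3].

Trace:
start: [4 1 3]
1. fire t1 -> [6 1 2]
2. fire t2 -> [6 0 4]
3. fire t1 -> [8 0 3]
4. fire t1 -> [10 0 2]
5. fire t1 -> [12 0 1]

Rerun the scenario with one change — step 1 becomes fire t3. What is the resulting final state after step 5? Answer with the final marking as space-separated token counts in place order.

11 1 2

(re-executing from step 1 with the substitution; state before step 1: [4 1 3])
1. fire t3 -> [5 2 3]
2. fire t2 -> [5 1 5]
3. fire t1 -> [7 1 4]
4. fire t1 -> [9 1 3]
5. fire t1 -> [11 1 2]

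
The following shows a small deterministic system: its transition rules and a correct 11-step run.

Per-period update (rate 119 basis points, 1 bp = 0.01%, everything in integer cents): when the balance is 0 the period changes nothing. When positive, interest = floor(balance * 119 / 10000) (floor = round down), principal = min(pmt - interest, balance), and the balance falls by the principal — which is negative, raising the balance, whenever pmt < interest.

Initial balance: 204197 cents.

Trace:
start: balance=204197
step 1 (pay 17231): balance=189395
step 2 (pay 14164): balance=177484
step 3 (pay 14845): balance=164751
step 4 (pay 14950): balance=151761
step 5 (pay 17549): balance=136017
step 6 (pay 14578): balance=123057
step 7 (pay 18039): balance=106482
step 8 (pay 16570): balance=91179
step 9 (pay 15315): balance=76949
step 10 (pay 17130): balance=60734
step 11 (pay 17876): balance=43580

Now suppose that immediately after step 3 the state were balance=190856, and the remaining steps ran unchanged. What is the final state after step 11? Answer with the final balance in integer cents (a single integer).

72277

state after step 3 := balance=190856
step 4 (pay 14950): balance=178177
step 5 (pay 17549): balance=162748
step 6 (pay 14578): balance=150106
step 7 (pay 18039): balance=133853
step 8 (pay 16570): balance=118875
step 9 (pay 15315): balance=104974
step 10 (pay 17130): balance=89093
step 11 (pay 17876): balance=72277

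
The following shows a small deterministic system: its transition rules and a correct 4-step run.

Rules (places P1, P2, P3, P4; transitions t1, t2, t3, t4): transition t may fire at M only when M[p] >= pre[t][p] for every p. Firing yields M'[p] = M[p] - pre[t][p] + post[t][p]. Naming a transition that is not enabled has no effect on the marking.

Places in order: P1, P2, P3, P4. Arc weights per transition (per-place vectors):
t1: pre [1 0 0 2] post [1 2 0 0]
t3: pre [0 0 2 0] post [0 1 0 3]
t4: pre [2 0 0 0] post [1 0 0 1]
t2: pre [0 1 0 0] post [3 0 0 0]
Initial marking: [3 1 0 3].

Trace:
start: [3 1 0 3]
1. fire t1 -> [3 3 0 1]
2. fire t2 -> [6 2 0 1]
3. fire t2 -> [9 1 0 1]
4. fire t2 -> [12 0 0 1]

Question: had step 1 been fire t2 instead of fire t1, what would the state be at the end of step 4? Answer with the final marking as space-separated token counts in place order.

(re-executing from step 1 with the substitution; state before step 1: [3 1 0 3])
1. fire t2 -> [6 0 0 3]
2. fire t2 -> [6 0 0 3]
3. fire t2 -> [6 0 0 3]
4. fire t2 -> [6 0 0 3]

6 0 0 3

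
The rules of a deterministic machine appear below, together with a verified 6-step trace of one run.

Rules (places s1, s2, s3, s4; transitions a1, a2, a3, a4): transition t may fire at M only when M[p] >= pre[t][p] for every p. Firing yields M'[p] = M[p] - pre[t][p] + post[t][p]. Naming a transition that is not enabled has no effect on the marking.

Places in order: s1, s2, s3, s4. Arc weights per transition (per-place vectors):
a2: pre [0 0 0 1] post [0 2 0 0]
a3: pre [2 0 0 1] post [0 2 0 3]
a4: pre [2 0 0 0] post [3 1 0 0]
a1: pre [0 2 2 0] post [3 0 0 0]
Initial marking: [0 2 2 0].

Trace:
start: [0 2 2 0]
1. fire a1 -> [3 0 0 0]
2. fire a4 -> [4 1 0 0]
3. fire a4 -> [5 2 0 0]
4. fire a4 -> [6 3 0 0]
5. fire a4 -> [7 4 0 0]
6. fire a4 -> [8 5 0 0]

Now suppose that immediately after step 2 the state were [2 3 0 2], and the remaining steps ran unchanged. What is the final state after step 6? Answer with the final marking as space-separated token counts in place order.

state after step 2 := [2 3 0 2]
3. fire a4 -> [3 4 0 2]
4. fire a4 -> [4 5 0 2]
5. fire a4 -> [5 6 0 2]
6. fire a4 -> [6 7 0 2]

6 7 0 2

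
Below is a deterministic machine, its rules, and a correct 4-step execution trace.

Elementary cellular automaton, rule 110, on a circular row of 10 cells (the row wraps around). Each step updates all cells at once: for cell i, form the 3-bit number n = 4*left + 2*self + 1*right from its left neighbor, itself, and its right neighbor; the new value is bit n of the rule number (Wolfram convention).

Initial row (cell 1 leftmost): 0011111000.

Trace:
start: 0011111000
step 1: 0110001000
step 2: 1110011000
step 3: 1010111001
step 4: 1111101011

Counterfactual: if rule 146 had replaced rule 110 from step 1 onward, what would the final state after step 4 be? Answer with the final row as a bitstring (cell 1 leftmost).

1000000010

(re-executing steps 1..4 under rule 146; state before step 1: 0011111000)
step 1: 0101110100
step 2: 1000100010
step 3: 0101010100
step 4: 1000000010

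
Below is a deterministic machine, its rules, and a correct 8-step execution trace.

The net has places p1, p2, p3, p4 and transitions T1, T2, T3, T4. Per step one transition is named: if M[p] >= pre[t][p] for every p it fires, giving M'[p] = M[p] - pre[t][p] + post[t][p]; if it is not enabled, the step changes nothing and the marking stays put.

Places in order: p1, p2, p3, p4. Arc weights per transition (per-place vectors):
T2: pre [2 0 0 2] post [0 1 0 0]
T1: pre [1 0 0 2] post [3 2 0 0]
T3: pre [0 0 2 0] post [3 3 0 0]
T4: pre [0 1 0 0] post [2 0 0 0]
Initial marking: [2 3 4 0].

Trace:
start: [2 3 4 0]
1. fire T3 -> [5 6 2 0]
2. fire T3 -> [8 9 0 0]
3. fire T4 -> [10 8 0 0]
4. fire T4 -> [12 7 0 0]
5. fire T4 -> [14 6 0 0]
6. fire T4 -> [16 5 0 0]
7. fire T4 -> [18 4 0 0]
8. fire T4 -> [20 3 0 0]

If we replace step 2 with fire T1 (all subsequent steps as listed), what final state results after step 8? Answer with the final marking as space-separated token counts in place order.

(re-executing from step 2 with the substitution; state before step 2: [5 6 2 0])
2. fire T1 -> [5 6 2 0]
3. fire T4 -> [7 5 2 0]
4. fire T4 -> [9 4 2 0]
5. fire T4 -> [11 3 2 0]
6. fire T4 -> [13 2 2 0]
7. fire T4 -> [15 1 2 0]
8. fire T4 -> [17 0 2 0]

17 0 2 0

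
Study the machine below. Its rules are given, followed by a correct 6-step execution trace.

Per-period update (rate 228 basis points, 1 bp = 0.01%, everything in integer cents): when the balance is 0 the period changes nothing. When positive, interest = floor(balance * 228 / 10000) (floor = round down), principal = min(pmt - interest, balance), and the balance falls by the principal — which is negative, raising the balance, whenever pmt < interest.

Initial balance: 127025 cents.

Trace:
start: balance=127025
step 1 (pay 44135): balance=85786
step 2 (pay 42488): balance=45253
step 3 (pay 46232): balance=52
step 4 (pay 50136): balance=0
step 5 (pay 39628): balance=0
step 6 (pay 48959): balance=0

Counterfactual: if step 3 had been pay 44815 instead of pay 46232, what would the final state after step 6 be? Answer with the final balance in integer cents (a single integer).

(re-executing from step 3 with the substitution; state before step 3: balance=45253)
step 3 (pay 44815): balance=1469
step 4 (pay 50136): balance=0
step 5 (pay 39628): balance=0
step 6 (pay 48959): balance=0

0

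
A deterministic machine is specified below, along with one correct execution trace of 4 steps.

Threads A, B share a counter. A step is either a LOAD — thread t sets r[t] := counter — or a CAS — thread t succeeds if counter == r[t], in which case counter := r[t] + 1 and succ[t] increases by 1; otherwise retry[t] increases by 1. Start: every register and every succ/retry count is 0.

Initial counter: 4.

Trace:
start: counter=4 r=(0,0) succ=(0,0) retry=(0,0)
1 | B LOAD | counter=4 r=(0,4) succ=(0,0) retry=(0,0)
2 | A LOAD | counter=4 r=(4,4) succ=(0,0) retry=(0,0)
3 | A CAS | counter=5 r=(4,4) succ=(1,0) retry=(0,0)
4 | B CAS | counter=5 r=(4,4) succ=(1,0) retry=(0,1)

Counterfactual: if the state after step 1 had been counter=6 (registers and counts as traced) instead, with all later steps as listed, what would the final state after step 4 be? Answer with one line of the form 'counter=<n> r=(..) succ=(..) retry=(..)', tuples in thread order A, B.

counter=7 r=(6,4) succ=(1,0) retry=(0,1)

state after step 1 := counter=6 r=(0,4) succ=(0,0) retry=(0,0)
2 | A LOAD | counter=6 r=(6,4) succ=(0,0) retry=(0,0)
3 | A CAS | counter=7 r=(6,4) succ=(1,0) retry=(0,0)
4 | B CAS | counter=7 r=(6,4) succ=(1,0) retry=(0,1)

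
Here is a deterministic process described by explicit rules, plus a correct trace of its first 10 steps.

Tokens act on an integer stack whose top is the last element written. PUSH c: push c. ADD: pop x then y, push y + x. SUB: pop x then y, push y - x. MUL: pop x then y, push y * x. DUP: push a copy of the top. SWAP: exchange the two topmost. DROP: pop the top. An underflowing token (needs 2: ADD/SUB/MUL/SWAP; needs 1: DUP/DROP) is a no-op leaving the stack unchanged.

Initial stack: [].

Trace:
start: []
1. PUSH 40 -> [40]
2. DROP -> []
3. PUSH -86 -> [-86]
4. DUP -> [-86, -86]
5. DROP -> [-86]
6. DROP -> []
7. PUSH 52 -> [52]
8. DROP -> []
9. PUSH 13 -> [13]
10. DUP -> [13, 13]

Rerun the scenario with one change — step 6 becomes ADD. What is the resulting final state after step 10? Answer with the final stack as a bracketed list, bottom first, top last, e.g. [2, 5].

[-86, 13, 13]

(re-executing from step 6 with the substitution; state before step 6: [-86])
6. ADD -> [-86]
7. PUSH 52 -> [-86, 52]
8. DROP -> [-86]
9. PUSH 13 -> [-86, 13]
10. DUP -> [-86, 13, 13]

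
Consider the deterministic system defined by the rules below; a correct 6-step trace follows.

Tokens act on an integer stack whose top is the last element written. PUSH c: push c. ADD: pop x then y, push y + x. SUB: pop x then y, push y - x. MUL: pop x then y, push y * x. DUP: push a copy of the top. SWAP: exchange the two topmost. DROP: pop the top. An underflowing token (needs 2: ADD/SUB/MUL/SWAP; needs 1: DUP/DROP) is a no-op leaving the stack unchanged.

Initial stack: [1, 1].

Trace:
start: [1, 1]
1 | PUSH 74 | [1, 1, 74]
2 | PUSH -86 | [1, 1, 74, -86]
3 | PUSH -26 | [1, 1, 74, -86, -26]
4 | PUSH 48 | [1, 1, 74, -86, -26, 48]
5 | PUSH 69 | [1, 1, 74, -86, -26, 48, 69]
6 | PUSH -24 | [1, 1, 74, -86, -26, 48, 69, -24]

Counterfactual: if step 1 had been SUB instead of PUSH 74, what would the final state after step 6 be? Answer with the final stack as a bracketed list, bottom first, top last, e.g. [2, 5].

(re-executing from step 1 with the substitution; state before step 1: [1, 1])
1 | SUB | [0]
2 | PUSH -86 | [0, -86]
3 | PUSH -26 | [0, -86, -26]
4 | PUSH 48 | [0, -86, -26, 48]
5 | PUSH 69 | [0, -86, -26, 48, 69]
6 | PUSH -24 | [0, -86, -26, 48, 69, -24]

[0, -86, -26, 48, 69, -24]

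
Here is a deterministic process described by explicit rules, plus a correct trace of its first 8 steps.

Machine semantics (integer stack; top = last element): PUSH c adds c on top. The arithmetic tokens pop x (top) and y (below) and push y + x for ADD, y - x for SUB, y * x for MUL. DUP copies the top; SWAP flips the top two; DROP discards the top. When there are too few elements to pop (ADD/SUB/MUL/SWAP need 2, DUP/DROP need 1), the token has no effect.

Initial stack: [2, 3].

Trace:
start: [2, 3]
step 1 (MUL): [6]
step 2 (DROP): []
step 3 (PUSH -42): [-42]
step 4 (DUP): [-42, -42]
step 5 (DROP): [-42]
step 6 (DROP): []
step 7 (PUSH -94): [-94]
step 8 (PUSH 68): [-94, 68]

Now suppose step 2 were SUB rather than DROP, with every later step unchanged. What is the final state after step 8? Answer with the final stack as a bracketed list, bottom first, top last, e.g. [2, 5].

[6, -94, 68]

(re-executing from step 2 with the substitution; state before step 2: [6])
step 2 (SUB): [6]
step 3 (PUSH -42): [6, -42]
step 4 (DUP): [6, -42, -42]
step 5 (DROP): [6, -42]
step 6 (DROP): [6]
step 7 (PUSH -94): [6, -94]
step 8 (PUSH 68): [6, -94, 68]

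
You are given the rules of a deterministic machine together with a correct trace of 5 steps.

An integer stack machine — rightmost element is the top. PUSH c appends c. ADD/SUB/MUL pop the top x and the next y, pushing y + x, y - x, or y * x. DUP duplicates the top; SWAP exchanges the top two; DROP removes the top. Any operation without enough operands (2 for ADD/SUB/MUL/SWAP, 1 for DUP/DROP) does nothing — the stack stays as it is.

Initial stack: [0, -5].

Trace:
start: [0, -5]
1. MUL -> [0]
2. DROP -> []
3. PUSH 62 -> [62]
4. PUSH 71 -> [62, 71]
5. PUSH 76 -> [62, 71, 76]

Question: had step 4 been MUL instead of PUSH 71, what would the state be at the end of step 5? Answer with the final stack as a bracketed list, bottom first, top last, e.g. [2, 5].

[62, 76]

(re-executing from step 4 with the substitution; state before step 4: [62])
4. MUL -> [62]
5. PUSH 76 -> [62, 76]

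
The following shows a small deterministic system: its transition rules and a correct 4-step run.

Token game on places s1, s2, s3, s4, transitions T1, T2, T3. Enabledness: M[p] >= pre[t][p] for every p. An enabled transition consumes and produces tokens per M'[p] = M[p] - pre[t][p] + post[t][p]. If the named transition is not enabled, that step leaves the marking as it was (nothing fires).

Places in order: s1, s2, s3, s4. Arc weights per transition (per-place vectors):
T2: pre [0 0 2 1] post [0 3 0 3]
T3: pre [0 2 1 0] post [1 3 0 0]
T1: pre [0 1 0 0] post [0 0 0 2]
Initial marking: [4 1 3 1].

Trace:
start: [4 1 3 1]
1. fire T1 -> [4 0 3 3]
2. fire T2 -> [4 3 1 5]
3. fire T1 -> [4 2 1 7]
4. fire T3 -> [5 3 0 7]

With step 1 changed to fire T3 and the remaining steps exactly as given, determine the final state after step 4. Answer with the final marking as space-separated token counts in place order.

5 4 0 5

(re-executing from step 1 with the substitution; state before step 1: [4 1 3 1])
1. fire T3 -> [4 1 3 1]
2. fire T2 -> [4 4 1 3]
3. fire T1 -> [4 3 1 5]
4. fire T3 -> [5 4 0 5]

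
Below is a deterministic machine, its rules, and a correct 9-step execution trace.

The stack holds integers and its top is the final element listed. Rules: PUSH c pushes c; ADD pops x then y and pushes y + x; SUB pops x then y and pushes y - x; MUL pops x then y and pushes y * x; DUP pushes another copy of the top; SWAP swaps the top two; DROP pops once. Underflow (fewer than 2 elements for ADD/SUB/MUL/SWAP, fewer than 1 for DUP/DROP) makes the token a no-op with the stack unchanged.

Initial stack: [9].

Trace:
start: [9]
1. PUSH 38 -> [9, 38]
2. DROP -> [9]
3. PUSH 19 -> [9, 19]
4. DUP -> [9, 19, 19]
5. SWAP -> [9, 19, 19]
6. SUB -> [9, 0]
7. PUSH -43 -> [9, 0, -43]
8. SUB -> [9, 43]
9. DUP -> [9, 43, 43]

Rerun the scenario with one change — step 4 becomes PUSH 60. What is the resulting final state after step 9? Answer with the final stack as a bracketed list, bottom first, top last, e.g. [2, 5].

(re-executing from step 4 with the substitution; state before step 4: [9, 19])
4. PUSH 60 -> [9, 19, 60]
5. SWAP -> [9, 60, 19]
6. SUB -> [9, 41]
7. PUSH -43 -> [9, 41, -43]
8. SUB -> [9, 84]
9. DUP -> [9, 84, 84]

[9, 84, 84]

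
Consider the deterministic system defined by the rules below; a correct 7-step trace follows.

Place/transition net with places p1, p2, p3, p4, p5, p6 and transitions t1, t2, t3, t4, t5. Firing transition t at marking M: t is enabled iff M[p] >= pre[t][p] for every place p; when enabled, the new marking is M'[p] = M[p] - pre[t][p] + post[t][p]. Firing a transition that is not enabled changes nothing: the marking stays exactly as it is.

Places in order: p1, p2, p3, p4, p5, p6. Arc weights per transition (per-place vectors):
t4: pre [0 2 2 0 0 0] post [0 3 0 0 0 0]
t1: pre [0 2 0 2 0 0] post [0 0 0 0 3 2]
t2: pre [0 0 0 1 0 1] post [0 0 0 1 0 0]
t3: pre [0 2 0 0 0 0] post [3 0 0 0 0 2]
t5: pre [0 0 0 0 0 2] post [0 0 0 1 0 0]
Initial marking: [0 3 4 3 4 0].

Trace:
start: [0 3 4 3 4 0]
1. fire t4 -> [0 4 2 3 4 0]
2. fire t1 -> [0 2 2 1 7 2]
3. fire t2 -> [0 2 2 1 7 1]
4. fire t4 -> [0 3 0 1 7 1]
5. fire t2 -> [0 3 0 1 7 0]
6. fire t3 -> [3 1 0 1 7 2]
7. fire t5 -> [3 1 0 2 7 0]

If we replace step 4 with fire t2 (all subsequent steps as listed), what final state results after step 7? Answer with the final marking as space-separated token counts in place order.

3 0 2 2 7 0

(re-executing from step 4 with the substitution; state before step 4: [0 2 2 1 7 1])
4. fire t2 -> [0 2 2 1 7 0]
5. fire t2 -> [0 2 2 1 7 0]
6. fire t3 -> [3 0 2 1 7 2]
7. fire t5 -> [3 0 2 2 7 0]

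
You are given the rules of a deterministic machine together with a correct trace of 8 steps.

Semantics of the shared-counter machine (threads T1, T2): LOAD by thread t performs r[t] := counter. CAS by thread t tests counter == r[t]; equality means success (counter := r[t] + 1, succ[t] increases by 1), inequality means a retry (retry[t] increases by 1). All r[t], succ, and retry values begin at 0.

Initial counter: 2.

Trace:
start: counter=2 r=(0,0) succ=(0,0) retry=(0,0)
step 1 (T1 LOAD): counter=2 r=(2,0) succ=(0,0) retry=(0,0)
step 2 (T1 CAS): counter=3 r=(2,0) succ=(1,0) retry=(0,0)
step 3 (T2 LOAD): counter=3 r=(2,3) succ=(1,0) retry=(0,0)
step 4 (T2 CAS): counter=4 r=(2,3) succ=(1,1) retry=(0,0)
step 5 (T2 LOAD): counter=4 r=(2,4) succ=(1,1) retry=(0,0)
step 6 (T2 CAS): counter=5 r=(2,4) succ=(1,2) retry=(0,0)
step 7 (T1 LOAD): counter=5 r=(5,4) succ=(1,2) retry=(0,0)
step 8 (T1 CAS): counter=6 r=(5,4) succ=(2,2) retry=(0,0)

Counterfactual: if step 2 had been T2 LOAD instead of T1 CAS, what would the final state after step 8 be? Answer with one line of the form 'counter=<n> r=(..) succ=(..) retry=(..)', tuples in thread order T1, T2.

counter=5 r=(4,3) succ=(1,2) retry=(0,0)

(re-executing from step 2 with the substitution; state before step 2: counter=2 r=(2,0) succ=(0,0) retry=(0,0))
step 2 (T2 LOAD): counter=2 r=(2,2) succ=(0,0) retry=(0,0)
step 3 (T2 LOAD): counter=2 r=(2,2) succ=(0,0) retry=(0,0)
step 4 (T2 CAS): counter=3 r=(2,2) succ=(0,1) retry=(0,0)
step 5 (T2 LOAD): counter=3 r=(2,3) succ=(0,1) retry=(0,0)
step 6 (T2 CAS): counter=4 r=(2,3) succ=(0,2) retry=(0,0)
step 7 (T1 LOAD): counter=4 r=(4,3) succ=(0,2) retry=(0,0)
step 8 (T1 CAS): counter=5 r=(4,3) succ=(1,2) retry=(0,0)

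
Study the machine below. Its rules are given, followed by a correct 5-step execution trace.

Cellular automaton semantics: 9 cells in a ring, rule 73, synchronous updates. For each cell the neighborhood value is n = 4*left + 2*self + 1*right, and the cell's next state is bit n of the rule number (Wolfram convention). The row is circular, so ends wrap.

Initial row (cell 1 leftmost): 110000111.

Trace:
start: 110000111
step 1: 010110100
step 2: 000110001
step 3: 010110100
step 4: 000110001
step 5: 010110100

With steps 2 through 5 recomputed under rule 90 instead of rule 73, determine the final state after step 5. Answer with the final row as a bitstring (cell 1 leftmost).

111001110

(re-executing steps 2..5 under rule 90; state before step 2: 010110100)
step 2: 100110010
step 3: 011111100
step 4: 110000110
step 5: 111001110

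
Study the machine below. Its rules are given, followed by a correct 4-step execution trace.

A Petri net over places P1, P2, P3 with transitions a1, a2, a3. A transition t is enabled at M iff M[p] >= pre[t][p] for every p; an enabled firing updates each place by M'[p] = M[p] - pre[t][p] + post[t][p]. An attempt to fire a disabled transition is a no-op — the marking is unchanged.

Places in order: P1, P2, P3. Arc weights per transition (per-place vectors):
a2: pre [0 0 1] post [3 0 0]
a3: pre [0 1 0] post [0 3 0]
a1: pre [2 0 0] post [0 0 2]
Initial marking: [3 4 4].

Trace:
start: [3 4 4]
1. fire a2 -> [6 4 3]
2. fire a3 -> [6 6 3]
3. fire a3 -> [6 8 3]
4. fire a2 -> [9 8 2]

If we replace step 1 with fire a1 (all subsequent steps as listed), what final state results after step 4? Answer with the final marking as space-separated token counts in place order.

(re-executing from step 1 with the substitution; state before step 1: [3 4 4])
1. fire a1 -> [1 4 6]
2. fire a3 -> [1 6 6]
3. fire a3 -> [1 8 6]
4. fire a2 -> [4 8 5]

4 8 5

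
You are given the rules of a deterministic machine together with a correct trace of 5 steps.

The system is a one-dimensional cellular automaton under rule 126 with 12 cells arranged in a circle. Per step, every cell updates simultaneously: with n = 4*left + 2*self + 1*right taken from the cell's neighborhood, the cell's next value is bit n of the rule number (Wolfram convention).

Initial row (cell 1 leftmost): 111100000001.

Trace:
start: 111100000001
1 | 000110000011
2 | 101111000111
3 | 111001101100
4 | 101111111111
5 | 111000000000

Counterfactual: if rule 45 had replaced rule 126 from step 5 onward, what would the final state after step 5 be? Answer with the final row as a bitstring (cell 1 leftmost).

011000000000

(re-executing step 5 under rule 45; state before step 5: 101111111111)
5 | 011000000000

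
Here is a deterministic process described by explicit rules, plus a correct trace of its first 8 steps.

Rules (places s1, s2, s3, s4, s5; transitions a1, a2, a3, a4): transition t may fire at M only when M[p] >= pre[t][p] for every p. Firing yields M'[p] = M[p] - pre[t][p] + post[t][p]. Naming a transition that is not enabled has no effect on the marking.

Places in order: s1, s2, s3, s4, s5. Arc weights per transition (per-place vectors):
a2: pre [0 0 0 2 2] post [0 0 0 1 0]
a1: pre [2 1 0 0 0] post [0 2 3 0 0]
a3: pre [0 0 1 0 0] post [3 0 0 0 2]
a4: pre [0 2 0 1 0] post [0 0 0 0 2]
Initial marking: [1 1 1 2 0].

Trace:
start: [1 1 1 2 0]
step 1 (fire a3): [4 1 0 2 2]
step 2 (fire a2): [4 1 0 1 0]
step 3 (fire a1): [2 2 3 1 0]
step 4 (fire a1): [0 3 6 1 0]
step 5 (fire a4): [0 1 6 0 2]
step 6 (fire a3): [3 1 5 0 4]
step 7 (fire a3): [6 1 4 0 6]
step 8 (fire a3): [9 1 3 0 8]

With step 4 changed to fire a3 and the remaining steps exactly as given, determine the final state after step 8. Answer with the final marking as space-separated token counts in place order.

11 0 0 0 8

(re-executing from step 4 with the substitution; state before step 4: [2 2 3 1 0])
step 4 (fire a3): [5 2 2 1 2]
step 5 (fire a4): [5 0 2 0 4]
step 6 (fire a3): [8 0 1 0 6]
step 7 (fire a3): [11 0 0 0 8]
step 8 (fire a3): [11 0 0 0 8]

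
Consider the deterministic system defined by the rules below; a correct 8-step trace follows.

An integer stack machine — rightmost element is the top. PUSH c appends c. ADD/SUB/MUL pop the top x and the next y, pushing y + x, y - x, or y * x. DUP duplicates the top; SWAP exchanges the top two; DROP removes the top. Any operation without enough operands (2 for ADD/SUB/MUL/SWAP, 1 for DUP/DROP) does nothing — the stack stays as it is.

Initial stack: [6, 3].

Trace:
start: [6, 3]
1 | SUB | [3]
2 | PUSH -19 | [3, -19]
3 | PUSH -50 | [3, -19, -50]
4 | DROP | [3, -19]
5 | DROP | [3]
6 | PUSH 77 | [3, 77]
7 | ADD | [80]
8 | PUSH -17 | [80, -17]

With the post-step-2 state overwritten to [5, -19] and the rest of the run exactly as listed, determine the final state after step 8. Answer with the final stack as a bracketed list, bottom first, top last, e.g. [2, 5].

[82, -17]

state after step 2 := [5, -19]
3 | PUSH -50 | [5, -19, -50]
4 | DROP | [5, -19]
5 | DROP | [5]
6 | PUSH 77 | [5, 77]
7 | ADD | [82]
8 | PUSH -17 | [82, -17]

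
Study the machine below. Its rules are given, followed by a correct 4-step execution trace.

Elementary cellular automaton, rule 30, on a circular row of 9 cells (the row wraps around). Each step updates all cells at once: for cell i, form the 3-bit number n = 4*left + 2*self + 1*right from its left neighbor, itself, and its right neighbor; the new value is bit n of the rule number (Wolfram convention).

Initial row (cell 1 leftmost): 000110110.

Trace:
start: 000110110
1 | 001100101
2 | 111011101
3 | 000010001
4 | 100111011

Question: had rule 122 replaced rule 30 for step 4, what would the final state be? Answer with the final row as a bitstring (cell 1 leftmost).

(re-executing step 4 under rule 122; state before step 4: 000010001)
4 | 100101010

100101010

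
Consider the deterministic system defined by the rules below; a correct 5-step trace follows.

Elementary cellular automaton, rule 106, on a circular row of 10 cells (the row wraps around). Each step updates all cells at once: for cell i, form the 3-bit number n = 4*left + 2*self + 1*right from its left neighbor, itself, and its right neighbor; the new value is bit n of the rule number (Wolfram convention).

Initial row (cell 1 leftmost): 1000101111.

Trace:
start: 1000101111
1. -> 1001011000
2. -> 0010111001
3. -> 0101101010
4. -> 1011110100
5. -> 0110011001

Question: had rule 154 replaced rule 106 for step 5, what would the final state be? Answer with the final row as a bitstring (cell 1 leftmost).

(re-executing step 5 under rule 154; state before step 5: 1011110100)
5. -> 0011100011

0011100011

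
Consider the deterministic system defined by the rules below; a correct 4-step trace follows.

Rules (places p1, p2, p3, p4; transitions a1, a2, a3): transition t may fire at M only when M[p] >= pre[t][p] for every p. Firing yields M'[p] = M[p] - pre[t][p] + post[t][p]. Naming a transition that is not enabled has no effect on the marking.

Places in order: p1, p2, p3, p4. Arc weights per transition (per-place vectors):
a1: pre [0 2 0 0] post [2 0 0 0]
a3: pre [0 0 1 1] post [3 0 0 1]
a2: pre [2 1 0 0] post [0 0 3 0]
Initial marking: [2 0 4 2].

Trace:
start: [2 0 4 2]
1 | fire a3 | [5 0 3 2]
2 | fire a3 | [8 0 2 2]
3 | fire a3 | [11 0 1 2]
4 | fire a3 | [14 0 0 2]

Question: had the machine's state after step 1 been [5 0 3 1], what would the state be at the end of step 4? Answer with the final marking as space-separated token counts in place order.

state after step 1 := [5 0 3 1]
2 | fire a3 | [8 0 2 1]
3 | fire a3 | [11 0 1 1]
4 | fire a3 | [14 0 0 1]

14 0 0 1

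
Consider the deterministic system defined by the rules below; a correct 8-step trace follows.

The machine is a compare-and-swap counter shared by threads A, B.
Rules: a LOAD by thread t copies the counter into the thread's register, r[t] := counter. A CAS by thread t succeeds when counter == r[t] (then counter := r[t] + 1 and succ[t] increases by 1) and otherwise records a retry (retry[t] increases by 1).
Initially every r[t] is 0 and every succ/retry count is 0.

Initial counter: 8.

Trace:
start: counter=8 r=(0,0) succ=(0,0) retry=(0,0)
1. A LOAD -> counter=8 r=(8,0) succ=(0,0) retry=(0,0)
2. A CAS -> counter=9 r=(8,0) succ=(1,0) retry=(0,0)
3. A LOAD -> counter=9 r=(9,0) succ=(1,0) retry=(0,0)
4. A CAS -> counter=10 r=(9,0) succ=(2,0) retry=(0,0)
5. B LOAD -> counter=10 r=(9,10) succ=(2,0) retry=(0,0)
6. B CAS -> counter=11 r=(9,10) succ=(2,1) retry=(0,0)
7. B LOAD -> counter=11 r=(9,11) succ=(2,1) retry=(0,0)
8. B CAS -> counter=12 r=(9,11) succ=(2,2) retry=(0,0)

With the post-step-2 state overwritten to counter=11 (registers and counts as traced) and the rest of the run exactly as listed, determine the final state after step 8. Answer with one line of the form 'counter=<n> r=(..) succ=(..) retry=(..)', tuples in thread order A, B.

state after step 2 := counter=11 r=(8,0) succ=(1,0) retry=(0,0)
3. A LOAD -> counter=11 r=(11,0) succ=(1,0) retry=(0,0)
4. A CAS -> counter=12 r=(11,0) succ=(2,0) retry=(0,0)
5. B LOAD -> counter=12 r=(11,12) succ=(2,0) retry=(0,0)
6. B CAS -> counter=13 r=(11,12) succ=(2,1) retry=(0,0)
7. B LOAD -> counter=13 r=(11,13) succ=(2,1) retry=(0,0)
8. B CAS -> counter=14 r=(11,13) succ=(2,2) retry=(0,0)

counter=14 r=(11,13) succ=(2,2) retry=(0,0)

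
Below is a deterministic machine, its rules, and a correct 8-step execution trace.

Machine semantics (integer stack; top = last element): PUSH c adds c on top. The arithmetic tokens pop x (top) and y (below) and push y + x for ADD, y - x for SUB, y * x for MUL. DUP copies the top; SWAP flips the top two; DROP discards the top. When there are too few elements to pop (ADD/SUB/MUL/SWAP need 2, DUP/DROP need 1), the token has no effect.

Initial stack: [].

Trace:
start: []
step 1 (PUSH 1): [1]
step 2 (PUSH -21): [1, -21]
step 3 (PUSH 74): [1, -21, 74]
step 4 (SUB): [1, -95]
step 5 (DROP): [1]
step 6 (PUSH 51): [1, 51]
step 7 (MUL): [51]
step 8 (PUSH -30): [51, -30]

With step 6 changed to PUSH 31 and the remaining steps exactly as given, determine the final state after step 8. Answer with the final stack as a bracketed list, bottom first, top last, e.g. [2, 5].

[31, -30]

(re-executing from step 6 with the substitution; state before step 6: [1])
step 6 (PUSH 31): [1, 31]
step 7 (MUL): [31]
step 8 (PUSH -30): [31, -30]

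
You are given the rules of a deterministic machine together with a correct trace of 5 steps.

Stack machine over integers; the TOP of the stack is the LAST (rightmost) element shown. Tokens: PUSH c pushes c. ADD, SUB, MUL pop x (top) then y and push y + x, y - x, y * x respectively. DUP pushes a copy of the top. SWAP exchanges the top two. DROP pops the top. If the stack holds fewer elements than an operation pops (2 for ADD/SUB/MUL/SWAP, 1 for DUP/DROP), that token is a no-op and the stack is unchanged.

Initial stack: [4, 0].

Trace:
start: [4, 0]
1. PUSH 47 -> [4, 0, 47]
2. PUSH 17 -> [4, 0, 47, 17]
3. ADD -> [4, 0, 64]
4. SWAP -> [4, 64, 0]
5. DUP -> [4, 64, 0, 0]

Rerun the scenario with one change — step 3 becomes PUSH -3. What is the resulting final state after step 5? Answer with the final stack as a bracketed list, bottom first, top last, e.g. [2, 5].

(re-executing from step 3 with the substitution; state before step 3: [4, 0, 47, 17])
3. PUSH -3 -> [4, 0, 47, 17, -3]
4. SWAP -> [4, 0, 47, -3, 17]
5. DUP -> [4, 0, 47, -3, 17, 17]

[4, 0, 47, -3, 17, 17]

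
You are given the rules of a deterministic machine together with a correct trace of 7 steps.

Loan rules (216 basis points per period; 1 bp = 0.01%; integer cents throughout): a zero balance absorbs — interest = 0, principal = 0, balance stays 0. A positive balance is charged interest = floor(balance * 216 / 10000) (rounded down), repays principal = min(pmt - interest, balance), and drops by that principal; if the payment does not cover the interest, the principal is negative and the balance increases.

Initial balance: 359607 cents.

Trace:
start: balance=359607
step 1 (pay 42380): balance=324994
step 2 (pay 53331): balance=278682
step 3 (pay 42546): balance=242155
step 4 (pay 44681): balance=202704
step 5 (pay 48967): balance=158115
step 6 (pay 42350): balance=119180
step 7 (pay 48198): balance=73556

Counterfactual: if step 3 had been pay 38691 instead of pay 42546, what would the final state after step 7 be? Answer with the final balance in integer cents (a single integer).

(re-executing from step 3 with the substitution; state before step 3: balance=278682)
step 3 (pay 38691): balance=246010
step 4 (pay 44681): balance=206642
step 5 (pay 48967): balance=162138
step 6 (pay 42350): balance=123290
step 7 (pay 48198): balance=77755

77755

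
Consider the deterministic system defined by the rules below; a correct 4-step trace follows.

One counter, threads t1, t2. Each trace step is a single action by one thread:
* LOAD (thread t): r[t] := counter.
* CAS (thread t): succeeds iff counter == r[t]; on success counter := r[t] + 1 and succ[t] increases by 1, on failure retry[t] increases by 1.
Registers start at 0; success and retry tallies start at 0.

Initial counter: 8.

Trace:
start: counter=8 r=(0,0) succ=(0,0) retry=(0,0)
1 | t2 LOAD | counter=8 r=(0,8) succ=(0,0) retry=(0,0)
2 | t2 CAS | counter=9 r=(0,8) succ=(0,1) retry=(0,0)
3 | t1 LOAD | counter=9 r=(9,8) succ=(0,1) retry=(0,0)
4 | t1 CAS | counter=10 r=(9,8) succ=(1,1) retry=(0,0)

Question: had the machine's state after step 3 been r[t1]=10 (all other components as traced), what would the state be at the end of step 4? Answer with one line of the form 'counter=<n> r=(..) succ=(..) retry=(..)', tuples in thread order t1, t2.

counter=9 r=(10,8) succ=(0,1) retry=(1,0)

state after step 3 := counter=9 r=(10,8) succ=(0,1) retry=(0,0)
4 | t1 CAS | counter=9 r=(10,8) succ=(0,1) retry=(1,0)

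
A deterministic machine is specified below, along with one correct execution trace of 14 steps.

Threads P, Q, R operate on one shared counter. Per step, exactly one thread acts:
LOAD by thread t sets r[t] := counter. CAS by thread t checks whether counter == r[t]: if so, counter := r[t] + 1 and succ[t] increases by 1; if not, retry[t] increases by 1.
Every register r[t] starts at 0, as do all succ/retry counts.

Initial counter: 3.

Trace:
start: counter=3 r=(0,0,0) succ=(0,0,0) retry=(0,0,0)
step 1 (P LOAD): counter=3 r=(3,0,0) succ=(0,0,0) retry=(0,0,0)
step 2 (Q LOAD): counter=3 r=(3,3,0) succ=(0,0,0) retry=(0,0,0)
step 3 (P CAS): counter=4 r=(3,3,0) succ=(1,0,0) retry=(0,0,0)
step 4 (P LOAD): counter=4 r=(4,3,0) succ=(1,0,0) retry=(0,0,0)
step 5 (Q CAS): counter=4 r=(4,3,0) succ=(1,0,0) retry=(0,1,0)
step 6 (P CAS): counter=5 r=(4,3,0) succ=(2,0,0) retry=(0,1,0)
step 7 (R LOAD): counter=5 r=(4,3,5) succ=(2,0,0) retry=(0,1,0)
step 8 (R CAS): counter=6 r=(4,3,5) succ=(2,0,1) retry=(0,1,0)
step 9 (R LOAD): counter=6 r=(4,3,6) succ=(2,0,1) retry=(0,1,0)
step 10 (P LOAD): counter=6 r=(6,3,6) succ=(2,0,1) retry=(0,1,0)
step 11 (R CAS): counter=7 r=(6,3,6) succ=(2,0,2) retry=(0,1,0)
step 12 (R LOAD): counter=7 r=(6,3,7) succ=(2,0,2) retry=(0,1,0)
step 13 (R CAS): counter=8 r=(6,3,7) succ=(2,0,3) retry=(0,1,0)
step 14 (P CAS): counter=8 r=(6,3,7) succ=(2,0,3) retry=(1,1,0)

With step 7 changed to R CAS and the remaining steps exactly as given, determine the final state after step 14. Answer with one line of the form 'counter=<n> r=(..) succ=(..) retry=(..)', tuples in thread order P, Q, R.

(re-executing from step 7 with the substitution; state before step 7: counter=5 r=(4,3,0) succ=(2,0,0) retry=(0,1,0))
step 7 (R CAS): counter=5 r=(4,3,0) succ=(2,0,0) retry=(0,1,1)
step 8 (R CAS): counter=5 r=(4,3,0) succ=(2,0,0) retry=(0,1,2)
step 9 (R LOAD): counter=5 r=(4,3,5) succ=(2,0,0) retry=(0,1,2)
step 10 (P LOAD): counter=5 r=(5,3,5) succ=(2,0,0) retry=(0,1,2)
step 11 (R CAS): counter=6 r=(5,3,5) succ=(2,0,1) retry=(0,1,2)
step 12 (R LOAD): counter=6 r=(5,3,6) succ=(2,0,1) retry=(0,1,2)
step 13 (R CAS): counter=7 r=(5,3,6) succ=(2,0,2) retry=(0,1,2)
step 14 (P CAS): counter=7 r=(5,3,6) succ=(2,0,2) retry=(1,1,2)

counter=7 r=(5,3,6) succ=(2,0,2) retry=(1,1,2)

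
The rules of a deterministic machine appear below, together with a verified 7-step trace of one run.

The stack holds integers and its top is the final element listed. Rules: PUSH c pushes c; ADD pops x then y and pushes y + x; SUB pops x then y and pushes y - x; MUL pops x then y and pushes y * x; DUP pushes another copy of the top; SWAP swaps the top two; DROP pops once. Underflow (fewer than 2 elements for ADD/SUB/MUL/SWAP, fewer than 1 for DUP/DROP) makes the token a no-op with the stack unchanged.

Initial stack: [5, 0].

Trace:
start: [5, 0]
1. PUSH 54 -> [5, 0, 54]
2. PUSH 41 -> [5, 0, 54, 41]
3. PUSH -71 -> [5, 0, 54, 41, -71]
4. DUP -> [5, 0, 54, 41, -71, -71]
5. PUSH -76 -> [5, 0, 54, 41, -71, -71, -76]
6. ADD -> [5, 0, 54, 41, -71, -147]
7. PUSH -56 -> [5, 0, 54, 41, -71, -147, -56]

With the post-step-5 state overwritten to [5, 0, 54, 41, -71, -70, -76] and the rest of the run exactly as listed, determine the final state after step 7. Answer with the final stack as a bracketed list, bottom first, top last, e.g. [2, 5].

[5, 0, 54, 41, -71, -146, -56]

state after step 5 := [5, 0, 54, 41, -71, -70, -76]
6. ADD -> [5, 0, 54, 41, -71, -146]
7. PUSH -56 -> [5, 0, 54, 41, -71, -146, -56]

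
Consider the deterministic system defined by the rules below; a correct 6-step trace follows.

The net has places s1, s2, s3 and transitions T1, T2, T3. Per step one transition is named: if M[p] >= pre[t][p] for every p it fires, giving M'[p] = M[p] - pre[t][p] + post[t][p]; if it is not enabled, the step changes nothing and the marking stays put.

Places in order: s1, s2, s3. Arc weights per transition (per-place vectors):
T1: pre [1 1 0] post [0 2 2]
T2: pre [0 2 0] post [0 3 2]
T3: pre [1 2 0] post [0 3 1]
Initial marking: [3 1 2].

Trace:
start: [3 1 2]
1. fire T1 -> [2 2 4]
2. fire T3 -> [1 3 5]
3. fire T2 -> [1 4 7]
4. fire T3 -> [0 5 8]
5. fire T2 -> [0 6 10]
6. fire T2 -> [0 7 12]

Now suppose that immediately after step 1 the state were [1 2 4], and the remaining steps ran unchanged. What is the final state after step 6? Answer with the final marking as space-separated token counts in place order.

state after step 1 := [1 2 4]
2. fire T3 -> [0 3 5]
3. fire T2 -> [0 4 7]
4. fire T3 -> [0 4 7]
5. fire T2 -> [0 5 9]
6. fire T2 -> [0 6 11]

0 6 11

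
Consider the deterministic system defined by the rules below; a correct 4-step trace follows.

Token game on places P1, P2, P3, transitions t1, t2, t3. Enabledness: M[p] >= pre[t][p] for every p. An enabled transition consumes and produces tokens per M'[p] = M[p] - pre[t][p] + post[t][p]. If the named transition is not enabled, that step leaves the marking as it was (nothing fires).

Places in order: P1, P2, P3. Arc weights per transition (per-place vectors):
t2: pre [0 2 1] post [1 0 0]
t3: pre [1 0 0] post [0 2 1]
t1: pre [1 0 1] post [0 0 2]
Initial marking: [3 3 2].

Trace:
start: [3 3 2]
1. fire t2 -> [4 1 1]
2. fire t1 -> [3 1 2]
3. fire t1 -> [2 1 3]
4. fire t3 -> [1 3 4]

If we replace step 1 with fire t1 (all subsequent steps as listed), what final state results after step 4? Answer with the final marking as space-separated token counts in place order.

0 3 5

(re-executing from step 1 with the substitution; state before step 1: [3 3 2])
1. fire t1 -> [2 3 3]
2. fire t1 -> [1 3 4]
3. fire t1 -> [0 3 5]
4. fire t3 -> [0 3 5]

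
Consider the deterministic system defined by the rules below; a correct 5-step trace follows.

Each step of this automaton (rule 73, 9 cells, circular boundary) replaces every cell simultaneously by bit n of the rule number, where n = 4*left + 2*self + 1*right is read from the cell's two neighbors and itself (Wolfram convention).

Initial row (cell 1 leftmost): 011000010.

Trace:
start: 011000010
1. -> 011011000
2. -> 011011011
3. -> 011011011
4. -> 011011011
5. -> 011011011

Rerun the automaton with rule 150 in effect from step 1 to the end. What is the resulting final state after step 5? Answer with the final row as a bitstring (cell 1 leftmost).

110101100

(re-executing steps 1..5 under rule 150; state before step 1: 011000010)
1. -> 100100111
2. -> 011111011
3. -> 001110000
4. -> 010101000
5. -> 110101100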